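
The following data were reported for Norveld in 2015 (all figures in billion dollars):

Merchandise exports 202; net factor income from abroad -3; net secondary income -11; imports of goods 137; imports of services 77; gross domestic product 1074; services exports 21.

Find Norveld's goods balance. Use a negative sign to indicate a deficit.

Goods balance = 202 - 137 = 65

65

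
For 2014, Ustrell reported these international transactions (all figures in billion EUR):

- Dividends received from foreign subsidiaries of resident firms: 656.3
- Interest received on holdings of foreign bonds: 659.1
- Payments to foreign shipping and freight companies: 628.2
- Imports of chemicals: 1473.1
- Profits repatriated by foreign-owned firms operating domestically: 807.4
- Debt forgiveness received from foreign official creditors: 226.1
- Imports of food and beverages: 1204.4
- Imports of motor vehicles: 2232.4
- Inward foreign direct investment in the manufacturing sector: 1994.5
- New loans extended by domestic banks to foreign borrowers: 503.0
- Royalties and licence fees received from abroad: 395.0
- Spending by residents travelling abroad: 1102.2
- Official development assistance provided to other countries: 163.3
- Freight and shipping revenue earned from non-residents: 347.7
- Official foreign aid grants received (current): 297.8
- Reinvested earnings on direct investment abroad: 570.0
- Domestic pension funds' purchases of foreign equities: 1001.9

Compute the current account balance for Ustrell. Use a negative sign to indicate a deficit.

Goods: -1204.4 - 2232.4 - 1473.1 = -4909.9
Services: -1102.2 - 628.2 + 395.0 + 347.7 = -987.7
Primary income: 656.3 + 570.0 - 807.4 + 659.1 = 1078.0
Secondary income: 297.8 - 163.3 = 134.5
Current account = (-4909.9) + (-987.7) + 1078.0 + 134.5 = -4685.1
(Excluded from the current account — capital account: debt forgiveness received from foreign official creditors 226.1; financial account: inward foreign direct investment in the manufacturing sector 1994.5, new loans extended by domestic banks to foreign borrowers 503.0, domestic pension funds' purchases of foreign equities 1001.9.)

-4685.1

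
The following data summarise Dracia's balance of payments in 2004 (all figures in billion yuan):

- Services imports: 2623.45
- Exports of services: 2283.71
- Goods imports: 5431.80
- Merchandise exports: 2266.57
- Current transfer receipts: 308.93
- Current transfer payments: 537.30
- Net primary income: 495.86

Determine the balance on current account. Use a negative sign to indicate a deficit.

Goods balance = 2266.57 - 5431.80 = -3165.23
Services balance = 2283.71 - 2623.45 = -339.74
Trade balance (goods + services) = -3165.23 + (-339.74) = -3504.97
Net primary income = 495.86
Net secondary income = 308.93 - 537.30 = -228.37
Current account = -3504.97 + 495.86 + (-228.37) = -3237.48

-3237.48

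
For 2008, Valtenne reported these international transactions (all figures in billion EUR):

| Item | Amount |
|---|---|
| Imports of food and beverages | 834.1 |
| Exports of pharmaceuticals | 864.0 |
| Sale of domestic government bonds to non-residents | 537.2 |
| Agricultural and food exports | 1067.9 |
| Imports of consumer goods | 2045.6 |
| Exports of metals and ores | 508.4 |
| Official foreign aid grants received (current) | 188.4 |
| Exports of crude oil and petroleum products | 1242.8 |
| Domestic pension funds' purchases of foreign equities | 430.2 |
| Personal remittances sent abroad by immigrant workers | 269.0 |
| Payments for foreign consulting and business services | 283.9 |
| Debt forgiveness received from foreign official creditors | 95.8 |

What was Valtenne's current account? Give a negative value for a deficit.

Goods: -834.1 + 1067.9 + 864.0 - 2045.6 + 508.4 + 1242.8 = 803.4
Services: -283.9
Secondary income: 188.4 - 269.0 = -80.6
Current account = 803.4 + (-283.9) + (-80.6) = 438.9
(Excluded from the current account — financial account: sale of domestic government bonds to non-residents 537.2, domestic pension funds' purchases of foreign equities 430.2; capital account: debt forgiveness received from foreign official creditors 95.8.)

438.9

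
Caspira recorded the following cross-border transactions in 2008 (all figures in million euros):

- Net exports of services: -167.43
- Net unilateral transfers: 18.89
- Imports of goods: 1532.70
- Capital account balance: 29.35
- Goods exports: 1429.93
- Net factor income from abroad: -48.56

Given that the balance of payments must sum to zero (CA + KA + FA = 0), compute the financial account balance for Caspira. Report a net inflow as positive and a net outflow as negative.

270.52

Goods balance = 1429.93 - 1532.70 = -102.77
Services balance = -167.43
Trade balance (goods + services) = -102.77 + (-167.43) = -270.20
Net primary income = -48.56
Net secondary income = 18.89
Current account = -270.20 + (-48.56) + 18.89 = -299.87
Financial account = -(-299.87 + 29.35) = 270.52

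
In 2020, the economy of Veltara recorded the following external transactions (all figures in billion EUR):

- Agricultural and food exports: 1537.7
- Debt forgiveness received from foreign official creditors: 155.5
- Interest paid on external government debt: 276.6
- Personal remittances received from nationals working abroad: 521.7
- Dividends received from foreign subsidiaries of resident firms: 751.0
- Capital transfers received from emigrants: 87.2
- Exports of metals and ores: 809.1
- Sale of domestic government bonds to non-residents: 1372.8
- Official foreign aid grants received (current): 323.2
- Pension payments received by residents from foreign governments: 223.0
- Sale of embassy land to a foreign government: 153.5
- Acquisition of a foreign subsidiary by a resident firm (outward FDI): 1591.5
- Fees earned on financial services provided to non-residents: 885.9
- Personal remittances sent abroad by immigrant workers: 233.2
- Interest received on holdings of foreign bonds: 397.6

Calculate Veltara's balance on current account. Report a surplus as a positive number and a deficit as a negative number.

4939.4

Goods: 809.1 + 1537.7 = 2346.8
Services: 885.9
Primary income: 397.6 + 751.0 - 276.6 = 872.0
Secondary income: 323.2 - 233.2 + 223.0 + 521.7 = 834.7
Current account = 2346.8 + 885.9 + 872.0 + 834.7 = 4939.4
(Excluded from the current account — capital account: debt forgiveness received from foreign official creditors 155.5, capital transfers received from emigrants 87.2, sale of embassy land to a foreign government 153.5; financial account: sale of domestic government bonds to non-residents 1372.8, acquisition of a foreign subsidiary by a resident firm (outward FDI) 1591.5.)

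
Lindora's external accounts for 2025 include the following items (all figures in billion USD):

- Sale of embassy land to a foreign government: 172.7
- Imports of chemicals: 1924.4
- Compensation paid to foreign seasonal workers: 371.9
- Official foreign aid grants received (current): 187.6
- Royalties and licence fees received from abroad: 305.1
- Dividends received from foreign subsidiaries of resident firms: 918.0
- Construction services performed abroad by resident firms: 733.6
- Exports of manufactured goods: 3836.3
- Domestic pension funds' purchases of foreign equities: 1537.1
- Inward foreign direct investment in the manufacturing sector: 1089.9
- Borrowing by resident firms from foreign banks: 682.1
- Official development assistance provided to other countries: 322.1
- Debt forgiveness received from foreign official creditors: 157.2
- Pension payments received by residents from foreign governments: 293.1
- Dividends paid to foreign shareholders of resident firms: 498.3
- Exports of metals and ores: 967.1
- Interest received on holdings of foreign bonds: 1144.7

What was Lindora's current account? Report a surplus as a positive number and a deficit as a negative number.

5268.8

Goods: 967.1 + 3836.3 - 1924.4 = 2879.0
Services: 733.6 + 305.1 = 1038.7
Primary income: 1144.7 - 371.9 + 918.0 - 498.3 = 1192.5
Secondary income: 293.1 - 322.1 + 187.6 = 158.6
Current account = 2879.0 + 1038.7 + 1192.5 + 158.6 = 5268.8
(Excluded from the current account — capital account: sale of embassy land to a foreign government 172.7, debt forgiveness received from foreign official creditors 157.2; financial account: domestic pension funds' purchases of foreign equities 1537.1, inward foreign direct investment in the manufacturing sector 1089.9, borrowing by resident firms from foreign banks 682.1.)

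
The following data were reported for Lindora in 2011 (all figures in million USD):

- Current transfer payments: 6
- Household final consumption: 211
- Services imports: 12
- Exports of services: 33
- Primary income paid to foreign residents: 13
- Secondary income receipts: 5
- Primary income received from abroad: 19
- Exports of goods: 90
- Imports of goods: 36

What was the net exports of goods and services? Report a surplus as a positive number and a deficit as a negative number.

75

Goods balance = 90 - 36 = 54
Services balance = 33 - 12 = 21
Trade balance (goods + services) = 54 + 21 = 75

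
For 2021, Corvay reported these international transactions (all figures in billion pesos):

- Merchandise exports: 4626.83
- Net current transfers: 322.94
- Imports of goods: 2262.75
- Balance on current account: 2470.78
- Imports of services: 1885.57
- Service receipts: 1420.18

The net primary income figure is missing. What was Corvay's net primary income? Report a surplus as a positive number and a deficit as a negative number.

Current account = goods balance + services balance + net primary income + net secondary income
Sum of the known components = 2221.63
Net primary income = CA - (known components) = 2470.78 - 2221.63 = 249.15

249.15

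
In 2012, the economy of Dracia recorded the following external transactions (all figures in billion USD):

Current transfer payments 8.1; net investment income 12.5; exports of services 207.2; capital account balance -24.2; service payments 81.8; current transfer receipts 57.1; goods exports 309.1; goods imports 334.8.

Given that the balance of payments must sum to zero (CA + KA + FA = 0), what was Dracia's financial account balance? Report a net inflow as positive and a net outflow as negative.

Goods balance = 309.1 - 334.8 = -25.7
Services balance = 207.2 - 81.8 = 125.4
Trade balance (goods + services) = -25.7 + 125.4 = 99.7
Net primary income = 12.5
Net secondary income = 57.1 - 8.1 = 49.0
Current account = 99.7 + 12.5 + 49.0 = 161.2
Financial account = -(161.2 + (-24.2)) = -137.0

-137.0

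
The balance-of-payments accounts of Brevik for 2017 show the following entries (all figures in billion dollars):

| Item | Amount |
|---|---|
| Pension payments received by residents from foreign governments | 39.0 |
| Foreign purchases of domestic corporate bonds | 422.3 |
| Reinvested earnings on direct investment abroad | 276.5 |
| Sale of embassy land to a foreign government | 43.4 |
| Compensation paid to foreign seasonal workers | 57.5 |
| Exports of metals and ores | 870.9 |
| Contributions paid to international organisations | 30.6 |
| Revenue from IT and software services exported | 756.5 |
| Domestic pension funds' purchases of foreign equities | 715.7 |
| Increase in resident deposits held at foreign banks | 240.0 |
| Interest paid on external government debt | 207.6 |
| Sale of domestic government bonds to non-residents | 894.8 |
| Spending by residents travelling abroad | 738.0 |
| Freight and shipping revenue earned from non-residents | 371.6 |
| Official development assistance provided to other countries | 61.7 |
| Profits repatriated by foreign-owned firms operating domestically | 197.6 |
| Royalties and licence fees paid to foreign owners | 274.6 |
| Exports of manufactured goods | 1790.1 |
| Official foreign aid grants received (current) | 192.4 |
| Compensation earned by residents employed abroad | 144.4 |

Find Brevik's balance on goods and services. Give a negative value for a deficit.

Goods: 1790.1 + 870.9 = 2661.0
Services: 371.6 + 756.5 - 738.0 - 274.6 = 115.5
Trade balance = 2661.0 + 115.5 = 2776.5
(Excluded from the trade balance — secondary income: pension payments received by residents from foreign governments 39.0, contributions paid to international organisations 30.6, official development assistance provided to other countries 61.7, official foreign aid grants received (current) 192.4; financial account: foreign purchases of domestic corporate bonds 422.3, domestic pension funds' purchases of foreign equities 715.7, increase in resident deposits held at foreign banks 240.0, sale of domestic government bonds to non-residents 894.8; primary income: reinvested earnings on direct investment abroad 276.5, compensation paid to foreign seasonal workers 57.5, interest paid on external government debt 207.6, profits repatriated by foreign-owned firms operating domestically 197.6, compensation earned by residents employed abroad 144.4; capital account: sale of embassy land to a foreign government 43.4.)

2776.5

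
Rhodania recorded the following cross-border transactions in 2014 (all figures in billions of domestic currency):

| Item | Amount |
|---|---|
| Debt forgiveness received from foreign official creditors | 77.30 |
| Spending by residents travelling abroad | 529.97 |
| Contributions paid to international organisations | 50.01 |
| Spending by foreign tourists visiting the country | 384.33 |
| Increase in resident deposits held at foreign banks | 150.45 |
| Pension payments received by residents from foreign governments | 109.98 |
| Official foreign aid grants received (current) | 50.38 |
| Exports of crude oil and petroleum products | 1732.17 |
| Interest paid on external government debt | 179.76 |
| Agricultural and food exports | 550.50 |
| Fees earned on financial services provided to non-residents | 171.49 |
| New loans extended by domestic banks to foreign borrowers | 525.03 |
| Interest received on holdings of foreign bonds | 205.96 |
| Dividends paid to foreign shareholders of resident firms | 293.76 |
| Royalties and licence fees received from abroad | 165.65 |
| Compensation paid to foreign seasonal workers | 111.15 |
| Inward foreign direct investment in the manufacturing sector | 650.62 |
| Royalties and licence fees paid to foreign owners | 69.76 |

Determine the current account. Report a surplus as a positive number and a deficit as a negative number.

2136.05

Goods: 550.50 + 1732.17 = 2282.67
Services: -69.76 + 165.65 - 529.97 + 384.33 + 171.49 = 121.74
Primary income: -179.76 - 111.15 - 293.76 + 205.96 = -378.71
Secondary income: 109.98 + 50.38 - 50.01 = 110.35
Current account = 2282.67 + 121.74 + (-378.71) + 110.35 = 2136.05
(Excluded from the current account — capital account: debt forgiveness received from foreign official creditors 77.30; financial account: increase in resident deposits held at foreign banks 150.45, new loans extended by domestic banks to foreign borrowers 525.03, inward foreign direct investment in the manufacturing sector 650.62.)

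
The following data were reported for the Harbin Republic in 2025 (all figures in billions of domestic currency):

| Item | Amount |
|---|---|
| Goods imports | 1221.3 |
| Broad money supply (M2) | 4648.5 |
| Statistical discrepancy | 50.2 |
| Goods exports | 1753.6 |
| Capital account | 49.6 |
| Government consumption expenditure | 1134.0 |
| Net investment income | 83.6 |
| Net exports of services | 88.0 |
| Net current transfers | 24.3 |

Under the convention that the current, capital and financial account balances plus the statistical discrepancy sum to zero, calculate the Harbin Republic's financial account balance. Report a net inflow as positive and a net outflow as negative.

-828.0

Goods balance = 1753.6 - 1221.3 = 532.3
Services balance = 88.0
Trade balance (goods + services) = 532.3 + 88.0 = 620.3
Net primary income = 83.6
Net secondary income = 24.3
Current account = 620.3 + 83.6 + 24.3 = 728.2
Financial account = -(728.2 + 49.6 + 50.2) = -828.0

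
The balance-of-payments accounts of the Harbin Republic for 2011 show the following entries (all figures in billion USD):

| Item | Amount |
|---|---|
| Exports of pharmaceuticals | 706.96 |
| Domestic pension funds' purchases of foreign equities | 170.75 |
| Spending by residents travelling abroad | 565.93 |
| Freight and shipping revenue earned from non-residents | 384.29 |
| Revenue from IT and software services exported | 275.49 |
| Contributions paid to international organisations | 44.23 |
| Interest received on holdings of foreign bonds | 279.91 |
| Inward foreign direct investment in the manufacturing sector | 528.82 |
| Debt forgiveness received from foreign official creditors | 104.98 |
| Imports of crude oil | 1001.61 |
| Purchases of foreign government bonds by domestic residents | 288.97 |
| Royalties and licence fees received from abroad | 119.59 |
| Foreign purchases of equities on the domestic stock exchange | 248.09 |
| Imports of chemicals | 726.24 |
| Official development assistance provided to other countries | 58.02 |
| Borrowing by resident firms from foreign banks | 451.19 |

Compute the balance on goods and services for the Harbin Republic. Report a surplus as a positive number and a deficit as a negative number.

-807.45

Goods: 706.96 - 726.24 - 1001.61 = -1020.89
Services: 275.49 + 384.29 + 119.59 - 565.93 = 213.44
Trade balance = -1020.89 + 213.44 = -807.45
(Excluded from the trade balance — financial account: domestic pension funds' purchases of foreign equities 170.75, inward foreign direct investment in the manufacturing sector 528.82, purchases of foreign government bonds by domestic residents 288.97, foreign purchases of equities on the domestic stock exchange 248.09, borrowing by resident firms from foreign banks 451.19; secondary income: contributions paid to international organisations 44.23, official development assistance provided to other countries 58.02; primary income: interest received on holdings of foreign bonds 279.91; capital account: debt forgiveness received from foreign official creditors 104.98.)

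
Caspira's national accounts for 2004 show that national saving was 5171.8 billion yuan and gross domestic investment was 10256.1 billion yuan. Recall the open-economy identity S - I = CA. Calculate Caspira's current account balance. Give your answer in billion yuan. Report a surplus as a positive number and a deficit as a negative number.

-5084.3

S - I = CA (net lending to the rest of the world).
CA = S - I = 5171.8 - 10256.1 = -5084.3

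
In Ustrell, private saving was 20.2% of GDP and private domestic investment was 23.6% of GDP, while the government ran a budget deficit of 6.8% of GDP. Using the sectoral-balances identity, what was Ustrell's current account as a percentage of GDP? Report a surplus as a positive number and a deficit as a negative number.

-10.2

By the sectoral-balances identity, CA = (S_private - I) + (T - G).
Private balance = 20.2 - 23.6 = -3.4
Government balance (T - G) = -6.8
CA = -3.4 + (-6.8) = -10.2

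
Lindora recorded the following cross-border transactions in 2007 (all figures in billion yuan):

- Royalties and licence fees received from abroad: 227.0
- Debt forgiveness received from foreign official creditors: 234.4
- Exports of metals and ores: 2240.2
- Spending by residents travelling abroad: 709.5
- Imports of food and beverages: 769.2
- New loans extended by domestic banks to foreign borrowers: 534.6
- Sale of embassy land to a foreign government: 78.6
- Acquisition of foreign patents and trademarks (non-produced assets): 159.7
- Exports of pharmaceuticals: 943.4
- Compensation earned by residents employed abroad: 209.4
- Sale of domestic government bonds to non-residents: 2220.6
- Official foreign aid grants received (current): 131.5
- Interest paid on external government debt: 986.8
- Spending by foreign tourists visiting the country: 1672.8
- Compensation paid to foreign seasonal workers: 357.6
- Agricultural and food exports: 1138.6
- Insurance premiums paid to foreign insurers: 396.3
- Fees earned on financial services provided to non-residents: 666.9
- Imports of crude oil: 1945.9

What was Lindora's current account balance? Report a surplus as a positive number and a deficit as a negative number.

2064.5

Goods: -769.2 + 1138.6 + 943.4 + 2240.2 - 1945.9 = 1607.1
Services: -396.3 + 227.0 + 666.9 + 1672.8 - 709.5 = 1460.9
Primary income: 209.4 - 357.6 - 986.8 = -1135.0
Secondary income: 131.5
Current account = 1607.1 + 1460.9 + (-1135.0) + 131.5 = 2064.5
(Excluded from the current account — capital account: debt forgiveness received from foreign official creditors 234.4, sale of embassy land to a foreign government 78.6, acquisition of foreign patents and trademarks (non-produced assets) 159.7; financial account: new loans extended by domestic banks to foreign borrowers 534.6, sale of domestic government bonds to non-residents 2220.6.)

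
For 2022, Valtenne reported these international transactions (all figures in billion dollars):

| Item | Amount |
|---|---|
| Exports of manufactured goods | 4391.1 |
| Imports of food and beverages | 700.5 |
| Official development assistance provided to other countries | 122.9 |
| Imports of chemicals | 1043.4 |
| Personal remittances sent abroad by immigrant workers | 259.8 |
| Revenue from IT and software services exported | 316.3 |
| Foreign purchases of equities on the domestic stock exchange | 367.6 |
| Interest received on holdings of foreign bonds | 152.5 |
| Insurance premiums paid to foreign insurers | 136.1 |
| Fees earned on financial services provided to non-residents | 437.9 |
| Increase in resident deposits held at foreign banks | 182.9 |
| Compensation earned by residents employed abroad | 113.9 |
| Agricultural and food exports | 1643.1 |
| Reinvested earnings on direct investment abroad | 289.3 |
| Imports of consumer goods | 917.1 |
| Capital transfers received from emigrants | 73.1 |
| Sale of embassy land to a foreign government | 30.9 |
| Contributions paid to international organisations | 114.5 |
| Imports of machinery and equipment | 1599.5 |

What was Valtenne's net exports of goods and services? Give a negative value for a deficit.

2391.8

Goods: -917.1 + 4391.1 + 1643.1 - 1043.4 - 700.5 - 1599.5 = 1773.7
Services: 437.9 - 136.1 + 316.3 = 618.1
Trade balance = 1773.7 + 618.1 = 2391.8
(Excluded from the trade balance — secondary income: official development assistance provided to other countries 122.9, personal remittances sent abroad by immigrant workers 259.8, contributions paid to international organisations 114.5; financial account: foreign purchases of equities on the domestic stock exchange 367.6, increase in resident deposits held at foreign banks 182.9; primary income: interest received on holdings of foreign bonds 152.5, compensation earned by residents employed abroad 113.9, reinvested earnings on direct investment abroad 289.3; capital account: capital transfers received from emigrants 73.1, sale of embassy land to a foreign government 30.9.)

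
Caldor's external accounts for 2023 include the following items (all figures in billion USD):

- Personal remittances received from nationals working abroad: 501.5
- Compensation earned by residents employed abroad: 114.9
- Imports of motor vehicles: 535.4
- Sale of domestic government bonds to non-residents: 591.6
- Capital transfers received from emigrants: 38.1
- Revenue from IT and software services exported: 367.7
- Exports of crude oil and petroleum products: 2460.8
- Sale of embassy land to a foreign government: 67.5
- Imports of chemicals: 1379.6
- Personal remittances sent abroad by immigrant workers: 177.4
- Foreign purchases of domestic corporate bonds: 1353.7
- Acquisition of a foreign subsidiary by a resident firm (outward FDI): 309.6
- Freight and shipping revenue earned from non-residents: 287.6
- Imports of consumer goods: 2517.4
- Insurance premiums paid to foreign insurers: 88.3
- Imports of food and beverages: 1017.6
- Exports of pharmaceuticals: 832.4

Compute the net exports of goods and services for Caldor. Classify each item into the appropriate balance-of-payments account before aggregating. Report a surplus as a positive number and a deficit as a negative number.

-1589.8

Goods: -535.4 - 1379.6 + 832.4 + 2460.8 - 1017.6 - 2517.4 = -2156.8
Services: -88.3 + 367.7 + 287.6 = 567.0
Trade balance = -2156.8 + 567.0 = -1589.8
(Excluded from the trade balance — secondary income: personal remittances received from nationals working abroad 501.5, personal remittances sent abroad by immigrant workers 177.4; primary income: compensation earned by residents employed abroad 114.9; financial account: sale of domestic government bonds to non-residents 591.6, foreign purchases of domestic corporate bonds 1353.7, acquisition of a foreign subsidiary by a resident firm (outward FDI) 309.6; capital account: capital transfers received from emigrants 38.1, sale of embassy land to a foreign government 67.5.)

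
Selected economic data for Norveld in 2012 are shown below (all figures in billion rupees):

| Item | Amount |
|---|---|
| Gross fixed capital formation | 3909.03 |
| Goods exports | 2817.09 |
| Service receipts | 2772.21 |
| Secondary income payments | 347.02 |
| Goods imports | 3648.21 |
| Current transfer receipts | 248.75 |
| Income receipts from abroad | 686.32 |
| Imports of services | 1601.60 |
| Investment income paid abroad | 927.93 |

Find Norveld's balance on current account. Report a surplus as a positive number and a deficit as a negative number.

Goods balance = 2817.09 - 3648.21 = -831.12
Services balance = 2772.21 - 1601.60 = 1170.61
Trade balance (goods + services) = -831.12 + 1170.61 = 339.49
Net primary income = 686.32 - 927.93 = -241.61
Net secondary income = 248.75 - 347.02 = -98.27
Current account = 339.49 + (-241.61) + (-98.27) = -0.39

-0.39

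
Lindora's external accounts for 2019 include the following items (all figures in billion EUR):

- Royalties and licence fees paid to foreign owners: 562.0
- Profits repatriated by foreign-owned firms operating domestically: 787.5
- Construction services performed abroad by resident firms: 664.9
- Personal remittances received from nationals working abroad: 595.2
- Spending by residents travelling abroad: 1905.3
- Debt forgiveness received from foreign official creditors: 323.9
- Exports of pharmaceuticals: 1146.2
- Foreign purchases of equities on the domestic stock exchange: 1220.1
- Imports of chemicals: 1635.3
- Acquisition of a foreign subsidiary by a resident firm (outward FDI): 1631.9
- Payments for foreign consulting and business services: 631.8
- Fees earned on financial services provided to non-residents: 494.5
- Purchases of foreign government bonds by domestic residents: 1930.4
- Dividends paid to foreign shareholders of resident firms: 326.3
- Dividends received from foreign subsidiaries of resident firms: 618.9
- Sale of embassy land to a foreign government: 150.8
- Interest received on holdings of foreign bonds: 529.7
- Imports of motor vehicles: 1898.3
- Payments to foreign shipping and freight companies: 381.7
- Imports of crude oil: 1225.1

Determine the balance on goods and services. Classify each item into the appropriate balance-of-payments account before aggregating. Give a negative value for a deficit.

Goods: 1146.2 - 1635.3 - 1898.3 - 1225.1 = -3612.5
Services: -562.0 - 631.8 + 494.5 + 664.9 - 1905.3 - 381.7 = -2321.4
Trade balance = -3612.5 + (-2321.4) = -5933.9
(Excluded from the trade balance — primary income: profits repatriated by foreign-owned firms operating domestically 787.5, dividends paid to foreign shareholders of resident firms 326.3, dividends received from foreign subsidiaries of resident firms 618.9, interest received on holdings of foreign bonds 529.7; secondary income: personal remittances received from nationals working abroad 595.2; capital account: debt forgiveness received from foreign official creditors 323.9, sale of embassy land to a foreign government 150.8; financial account: foreign purchases of equities on the domestic stock exchange 1220.1, acquisition of a foreign subsidiary by a resident firm (outward FDI) 1631.9, purchases of foreign government bonds by domestic residents 1930.4.)

-5933.9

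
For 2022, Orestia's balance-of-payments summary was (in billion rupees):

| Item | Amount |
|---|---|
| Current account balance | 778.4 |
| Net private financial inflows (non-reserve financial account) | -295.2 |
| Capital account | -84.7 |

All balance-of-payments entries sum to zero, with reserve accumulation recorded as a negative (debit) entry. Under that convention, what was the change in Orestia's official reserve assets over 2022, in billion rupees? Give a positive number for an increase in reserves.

Official reserve transactions balance = -(778.4 + (-84.7) + (-295.2)) = -398.5
An accumulation of reserves is recorded as a debit (negative entry), so the change in the stock of reserves is the negative of that balance.
Change in official reserves = -(-398.5) = 398.5

398.5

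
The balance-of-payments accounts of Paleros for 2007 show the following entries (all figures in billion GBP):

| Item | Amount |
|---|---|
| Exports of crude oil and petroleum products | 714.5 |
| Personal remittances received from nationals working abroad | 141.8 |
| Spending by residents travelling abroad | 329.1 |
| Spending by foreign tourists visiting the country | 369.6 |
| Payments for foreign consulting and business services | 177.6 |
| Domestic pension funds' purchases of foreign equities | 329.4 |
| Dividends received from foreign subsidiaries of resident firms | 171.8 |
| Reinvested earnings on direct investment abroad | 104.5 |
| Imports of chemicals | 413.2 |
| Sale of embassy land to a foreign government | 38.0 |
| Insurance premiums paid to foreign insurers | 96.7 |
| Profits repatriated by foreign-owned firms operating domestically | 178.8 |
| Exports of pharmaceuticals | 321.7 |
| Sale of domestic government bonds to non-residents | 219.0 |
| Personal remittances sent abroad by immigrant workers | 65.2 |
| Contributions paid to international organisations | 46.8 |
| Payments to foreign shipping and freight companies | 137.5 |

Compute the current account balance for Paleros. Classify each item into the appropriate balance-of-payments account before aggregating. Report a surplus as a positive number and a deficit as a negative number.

Goods: -413.2 + 321.7 + 714.5 = 623.0
Services: -329.1 - 177.6 - 137.5 - 96.7 + 369.6 = -371.3
Primary income: -178.8 + 171.8 + 104.5 = 97.5
Secondary income: 141.8 - 46.8 - 65.2 = 29.8
Current account = 623.0 + (-371.3) + 97.5 + 29.8 = 379.0
(Excluded from the current account — financial account: domestic pension funds' purchases of foreign equities 329.4, sale of domestic government bonds to non-residents 219.0; capital account: sale of embassy land to a foreign government 38.0.)

379.0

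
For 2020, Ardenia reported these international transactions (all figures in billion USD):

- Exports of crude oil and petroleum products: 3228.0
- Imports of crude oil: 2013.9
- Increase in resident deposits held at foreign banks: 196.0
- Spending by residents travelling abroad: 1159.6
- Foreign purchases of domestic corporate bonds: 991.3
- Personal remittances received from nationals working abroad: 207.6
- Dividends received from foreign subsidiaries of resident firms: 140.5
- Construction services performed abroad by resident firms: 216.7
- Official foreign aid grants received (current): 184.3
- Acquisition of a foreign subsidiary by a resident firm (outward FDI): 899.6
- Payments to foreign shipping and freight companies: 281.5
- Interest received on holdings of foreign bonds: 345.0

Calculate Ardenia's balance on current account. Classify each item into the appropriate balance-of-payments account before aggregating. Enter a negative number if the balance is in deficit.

867.1

Goods: 3228.0 - 2013.9 = 1214.1
Services: 216.7 - 281.5 - 1159.6 = -1224.4
Primary income: 140.5 + 345.0 = 485.5
Secondary income: 207.6 + 184.3 = 391.9
Current account = 1214.1 + (-1224.4) + 485.5 + 391.9 = 867.1
(Excluded from the current account — financial account: increase in resident deposits held at foreign banks 196.0, foreign purchases of domestic corporate bonds 991.3, acquisition of a foreign subsidiary by a resident firm (outward FDI) 899.6.)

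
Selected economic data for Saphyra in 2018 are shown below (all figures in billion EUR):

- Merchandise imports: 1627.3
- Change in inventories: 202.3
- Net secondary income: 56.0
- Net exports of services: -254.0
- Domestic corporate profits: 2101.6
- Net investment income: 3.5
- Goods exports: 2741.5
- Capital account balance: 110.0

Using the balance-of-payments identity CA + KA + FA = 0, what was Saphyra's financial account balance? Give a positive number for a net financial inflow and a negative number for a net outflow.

-1029.7

Goods balance = 2741.5 - 1627.3 = 1114.2
Services balance = -254.0
Trade balance (goods + services) = 1114.2 + (-254.0) = 860.2
Net primary income = 3.5
Net secondary income = 56.0
Current account = 860.2 + 3.5 + 56.0 = 919.7
Financial account = -(919.7 + 110.0) = -1029.7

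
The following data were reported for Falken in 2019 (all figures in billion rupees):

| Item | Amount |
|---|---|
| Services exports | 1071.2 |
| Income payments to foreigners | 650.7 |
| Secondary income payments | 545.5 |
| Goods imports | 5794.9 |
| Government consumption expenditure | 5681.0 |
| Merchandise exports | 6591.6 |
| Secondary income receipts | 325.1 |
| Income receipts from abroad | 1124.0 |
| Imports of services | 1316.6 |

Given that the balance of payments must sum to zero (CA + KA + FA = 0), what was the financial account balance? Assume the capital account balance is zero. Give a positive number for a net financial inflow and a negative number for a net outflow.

Goods balance = 6591.6 - 5794.9 = 796.7
Services balance = 1071.2 - 1316.6 = -245.4
Trade balance (goods + services) = 796.7 + (-245.4) = 551.3
Net primary income = 1124.0 - 650.7 = 473.3
Net secondary income = 325.1 - 545.5 = -220.4
Current account = 551.3 + 473.3 + (-220.4) = 804.2
Financial account = -(804.2) = -804.2

-804.2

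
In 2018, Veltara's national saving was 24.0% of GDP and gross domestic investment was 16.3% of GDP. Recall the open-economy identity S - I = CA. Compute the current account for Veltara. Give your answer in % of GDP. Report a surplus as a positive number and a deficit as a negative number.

CA = S - I = 24.0 - 16.3 = 7.7

7.7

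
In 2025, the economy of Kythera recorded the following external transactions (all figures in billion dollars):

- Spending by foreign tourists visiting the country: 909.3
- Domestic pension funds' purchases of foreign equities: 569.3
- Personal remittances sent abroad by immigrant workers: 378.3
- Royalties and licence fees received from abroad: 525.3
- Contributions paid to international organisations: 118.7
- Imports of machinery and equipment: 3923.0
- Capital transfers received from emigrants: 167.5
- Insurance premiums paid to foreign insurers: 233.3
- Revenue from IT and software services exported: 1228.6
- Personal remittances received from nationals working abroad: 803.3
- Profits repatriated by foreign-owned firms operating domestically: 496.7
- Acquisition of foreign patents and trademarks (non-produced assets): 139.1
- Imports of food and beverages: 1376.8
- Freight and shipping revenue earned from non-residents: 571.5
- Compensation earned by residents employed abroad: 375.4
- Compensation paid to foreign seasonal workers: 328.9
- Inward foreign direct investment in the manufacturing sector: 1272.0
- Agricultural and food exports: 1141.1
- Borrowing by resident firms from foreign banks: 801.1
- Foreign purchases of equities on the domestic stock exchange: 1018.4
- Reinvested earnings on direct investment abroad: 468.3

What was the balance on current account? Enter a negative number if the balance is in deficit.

Goods: -3923.0 - 1376.8 + 1141.1 = -4158.7
Services: 909.3 + 1228.6 - 233.3 + 525.3 + 571.5 = 3001.4
Primary income: 468.3 + 375.4 - 328.9 - 496.7 = 18.1
Secondary income: -378.3 + 803.3 - 118.7 = 306.3
Current account = (-4158.7) + 3001.4 + 18.1 + 306.3 = -832.9
(Excluded from the current account — financial account: domestic pension funds' purchases of foreign equities 569.3, inward foreign direct investment in the manufacturing sector 1272.0, borrowing by resident firms from foreign banks 801.1, foreign purchases of equities on the domestic stock exchange 1018.4; capital account: capital transfers received from emigrants 167.5, acquisition of foreign patents and trademarks (non-produced assets) 139.1.)

-832.9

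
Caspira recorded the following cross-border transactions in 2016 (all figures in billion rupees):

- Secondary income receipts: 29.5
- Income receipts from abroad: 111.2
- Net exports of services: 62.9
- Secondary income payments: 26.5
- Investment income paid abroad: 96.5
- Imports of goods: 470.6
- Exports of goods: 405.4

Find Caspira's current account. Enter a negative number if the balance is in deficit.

Goods balance = 405.4 - 470.6 = -65.2
Services balance = 62.9
Trade balance (goods + services) = -65.2 + 62.9 = -2.3
Net primary income = 111.2 - 96.5 = 14.7
Net secondary income = 29.5 - 26.5 = 3.0
Current account = -2.3 + 14.7 + 3.0 = 15.4

15.4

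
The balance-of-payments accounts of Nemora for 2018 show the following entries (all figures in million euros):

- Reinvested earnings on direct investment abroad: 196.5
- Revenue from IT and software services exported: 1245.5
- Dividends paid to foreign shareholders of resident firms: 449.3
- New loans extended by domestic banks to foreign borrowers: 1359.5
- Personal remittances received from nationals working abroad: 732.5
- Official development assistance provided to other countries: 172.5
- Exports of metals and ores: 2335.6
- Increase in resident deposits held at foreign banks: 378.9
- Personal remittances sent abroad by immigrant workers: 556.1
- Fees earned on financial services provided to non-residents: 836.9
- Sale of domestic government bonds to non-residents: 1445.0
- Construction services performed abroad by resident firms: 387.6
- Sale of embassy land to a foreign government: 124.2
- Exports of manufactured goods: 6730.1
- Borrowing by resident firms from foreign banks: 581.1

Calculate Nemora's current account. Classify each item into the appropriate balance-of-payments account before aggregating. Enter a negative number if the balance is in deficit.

11286.8

Goods: 2335.6 + 6730.1 = 9065.7
Services: 387.6 + 1245.5 + 836.9 = 2470.0
Primary income: 196.5 - 449.3 = -252.8
Secondary income: 732.5 - 556.1 - 172.5 = 3.9
Current account = 9065.7 + 2470.0 + (-252.8) + 3.9 = 11286.8
(Excluded from the current account — financial account: new loans extended by domestic banks to foreign borrowers 1359.5, increase in resident deposits held at foreign banks 378.9, sale of domestic government bonds to non-residents 1445.0, borrowing by resident firms from foreign banks 581.1; capital account: sale of embassy land to a foreign government 124.2.)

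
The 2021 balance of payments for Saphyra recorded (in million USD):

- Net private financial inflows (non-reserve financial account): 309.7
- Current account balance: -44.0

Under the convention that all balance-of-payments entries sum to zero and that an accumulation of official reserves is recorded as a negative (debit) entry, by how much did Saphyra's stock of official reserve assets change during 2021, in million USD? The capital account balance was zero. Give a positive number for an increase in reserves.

265.7

Official reserve transactions balance = -((-44.0) + 309.7) = -265.7
An accumulation of reserves is recorded as a debit (negative entry), so the change in the stock of reserves is the negative of that balance.
Change in official reserves = -(-265.7) = 265.7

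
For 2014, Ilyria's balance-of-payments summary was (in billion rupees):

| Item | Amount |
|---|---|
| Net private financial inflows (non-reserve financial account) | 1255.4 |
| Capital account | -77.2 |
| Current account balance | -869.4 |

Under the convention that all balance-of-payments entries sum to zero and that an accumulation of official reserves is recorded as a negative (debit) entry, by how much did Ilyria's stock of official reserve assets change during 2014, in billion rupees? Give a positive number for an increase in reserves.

Official reserve transactions balance = -((-869.4) + (-77.2) + 1255.4) = -308.8
An accumulation of reserves is recorded as a debit (negative entry), so the change in the stock of reserves is the negative of that balance.
Change in official reserves = -(-308.8) = 308.8

308.8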